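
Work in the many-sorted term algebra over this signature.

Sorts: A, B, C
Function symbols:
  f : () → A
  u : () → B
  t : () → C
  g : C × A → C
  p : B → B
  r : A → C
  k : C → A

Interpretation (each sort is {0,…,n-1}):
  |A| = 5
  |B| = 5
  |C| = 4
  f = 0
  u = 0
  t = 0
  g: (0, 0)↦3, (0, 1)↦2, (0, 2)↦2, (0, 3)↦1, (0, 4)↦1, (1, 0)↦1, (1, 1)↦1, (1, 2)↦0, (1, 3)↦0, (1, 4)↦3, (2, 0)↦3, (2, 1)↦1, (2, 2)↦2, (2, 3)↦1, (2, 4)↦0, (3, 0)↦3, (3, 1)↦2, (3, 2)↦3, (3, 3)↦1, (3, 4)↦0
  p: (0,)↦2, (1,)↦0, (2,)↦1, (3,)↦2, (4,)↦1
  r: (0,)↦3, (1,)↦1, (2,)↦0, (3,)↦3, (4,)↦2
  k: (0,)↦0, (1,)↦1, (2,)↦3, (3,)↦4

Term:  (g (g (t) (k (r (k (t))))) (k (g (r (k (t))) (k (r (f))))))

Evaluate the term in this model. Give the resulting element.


  t = 0
  t = 0
  (k (t)) = k(0,) = 0
  (r (k (t))) = r(0,) = 3
  (k (r (k (t)))) = k(3,) = 4
  (g (t) (k (r (k (t))))) = g(0, 4) = 1
  t = 0
  (k (t)) = k(0,) = 0
  (r (k (t))) = r(0,) = 3
  f = 0
  (r (f)) = r(0,) = 3
  (k (r (f))) = k(3,) = 4
  (g (r (k (t))) (k (r (f)))) = g(3, 4) = 0
  (k (g (r (k (t))) (k (r (f))))) = k(0,) = 0
  (g (g (t) (k (r (k (t))))) (k (g (r (k (t))) (k (r (f)))))) = g(1, 0) = 1

value = 1


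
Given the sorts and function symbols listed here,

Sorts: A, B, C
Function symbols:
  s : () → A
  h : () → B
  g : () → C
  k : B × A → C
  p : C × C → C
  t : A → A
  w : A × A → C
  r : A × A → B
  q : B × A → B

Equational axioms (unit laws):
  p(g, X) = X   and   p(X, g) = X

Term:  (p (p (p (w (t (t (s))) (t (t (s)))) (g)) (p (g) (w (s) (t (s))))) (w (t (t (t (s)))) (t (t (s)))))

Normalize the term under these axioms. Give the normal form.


normal form = (p (p (w (t (t (s))) (t (t (s)))) (w (s) (t (s)))) (w (t (t (t (s)))) (t (t (s)))))

1. (p (p (p (w (t (t (s))) (t (t (s)))) (g)) (p (g) (w (s) (t (s))))) (w (t (t (t (s)))) (t (t (s)))))  →  (p (p (w (t (t (s))) (t (t (s)))) (p (g) (w (s) (t (s))))) (w (t (t (t (s)))) (t (t (s)))))
2. (p (p (w (t (t (s))) (t (t (s)))) (p (g) (w (s) (t (s))))) (w (t (t (t (s)))) (t (t (s)))))  →  (p (p (w (t (t (s))) (t (t (s)))) (w (s) (t (s)))) (w (t (t (t (s)))) (t (t (s)))))


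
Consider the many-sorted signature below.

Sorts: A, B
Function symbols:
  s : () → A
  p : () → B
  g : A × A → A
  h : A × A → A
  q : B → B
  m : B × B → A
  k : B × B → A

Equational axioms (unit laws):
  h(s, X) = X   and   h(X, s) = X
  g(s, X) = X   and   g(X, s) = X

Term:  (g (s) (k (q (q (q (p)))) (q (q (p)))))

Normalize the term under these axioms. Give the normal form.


normal form = (k (q (q (q (p)))) (q (q (p))))

1. (g (s) (k (q (q (q (p)))) (q (q (p)))))  →  (k (q (q (q (p)))) (q (q (p))))


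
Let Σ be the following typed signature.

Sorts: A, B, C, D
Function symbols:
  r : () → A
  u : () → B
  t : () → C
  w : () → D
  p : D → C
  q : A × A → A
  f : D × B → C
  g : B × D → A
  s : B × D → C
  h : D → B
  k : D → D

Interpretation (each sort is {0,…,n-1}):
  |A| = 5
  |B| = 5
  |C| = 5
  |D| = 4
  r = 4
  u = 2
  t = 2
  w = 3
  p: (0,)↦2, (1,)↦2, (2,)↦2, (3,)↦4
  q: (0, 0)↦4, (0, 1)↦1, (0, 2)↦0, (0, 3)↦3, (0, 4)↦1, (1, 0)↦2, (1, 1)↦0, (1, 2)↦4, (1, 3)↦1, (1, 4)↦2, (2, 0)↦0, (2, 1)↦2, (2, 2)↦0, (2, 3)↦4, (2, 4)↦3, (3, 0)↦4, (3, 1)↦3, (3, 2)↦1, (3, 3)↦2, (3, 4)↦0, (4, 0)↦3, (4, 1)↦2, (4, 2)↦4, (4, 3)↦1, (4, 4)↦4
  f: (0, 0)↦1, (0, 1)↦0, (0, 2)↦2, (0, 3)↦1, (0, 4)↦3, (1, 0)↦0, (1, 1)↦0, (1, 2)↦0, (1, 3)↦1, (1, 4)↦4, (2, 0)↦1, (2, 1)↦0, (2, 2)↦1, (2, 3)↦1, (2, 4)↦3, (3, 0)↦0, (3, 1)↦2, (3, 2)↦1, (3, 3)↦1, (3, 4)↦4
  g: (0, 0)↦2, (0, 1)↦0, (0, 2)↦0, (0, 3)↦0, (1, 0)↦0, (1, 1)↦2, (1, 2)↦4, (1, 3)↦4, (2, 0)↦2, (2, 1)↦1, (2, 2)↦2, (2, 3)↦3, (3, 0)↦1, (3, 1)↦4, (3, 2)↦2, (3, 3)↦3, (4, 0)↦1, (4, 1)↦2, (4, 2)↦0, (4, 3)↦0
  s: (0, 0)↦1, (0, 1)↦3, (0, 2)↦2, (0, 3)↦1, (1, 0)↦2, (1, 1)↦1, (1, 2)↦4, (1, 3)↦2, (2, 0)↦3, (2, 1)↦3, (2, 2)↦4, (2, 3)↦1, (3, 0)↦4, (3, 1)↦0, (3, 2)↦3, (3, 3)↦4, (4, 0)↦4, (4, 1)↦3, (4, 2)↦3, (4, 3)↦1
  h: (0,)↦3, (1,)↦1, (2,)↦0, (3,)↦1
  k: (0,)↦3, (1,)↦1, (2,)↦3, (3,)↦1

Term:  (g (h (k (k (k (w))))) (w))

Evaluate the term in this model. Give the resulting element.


value = 4

  w = 3
  (k (w)) = k(3,) = 1
  (k (k (w))) = k(1,) = 1
  (k (k (k (w)))) = k(1,) = 1
  (h (k (k (k (w))))) = h(1,) = 1
  w = 3
  (g (h (k (k (k (w))))) (w)) = g(1, 3) = 4


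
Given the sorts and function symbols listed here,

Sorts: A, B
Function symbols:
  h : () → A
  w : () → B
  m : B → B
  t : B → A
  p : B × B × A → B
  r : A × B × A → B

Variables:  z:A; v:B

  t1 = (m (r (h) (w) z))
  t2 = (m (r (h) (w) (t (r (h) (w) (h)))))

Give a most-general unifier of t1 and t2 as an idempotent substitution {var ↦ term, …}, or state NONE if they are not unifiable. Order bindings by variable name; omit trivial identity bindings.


{z ↦ (t (r (h) (w) (h)))}


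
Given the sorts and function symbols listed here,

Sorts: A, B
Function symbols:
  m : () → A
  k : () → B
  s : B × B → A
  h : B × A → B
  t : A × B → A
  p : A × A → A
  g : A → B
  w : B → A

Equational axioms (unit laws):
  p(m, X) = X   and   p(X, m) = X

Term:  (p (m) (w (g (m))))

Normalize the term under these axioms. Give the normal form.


1. (p (m) (w (g (m))))  →  (w (g (m)))

normal form = (w (g (m)))


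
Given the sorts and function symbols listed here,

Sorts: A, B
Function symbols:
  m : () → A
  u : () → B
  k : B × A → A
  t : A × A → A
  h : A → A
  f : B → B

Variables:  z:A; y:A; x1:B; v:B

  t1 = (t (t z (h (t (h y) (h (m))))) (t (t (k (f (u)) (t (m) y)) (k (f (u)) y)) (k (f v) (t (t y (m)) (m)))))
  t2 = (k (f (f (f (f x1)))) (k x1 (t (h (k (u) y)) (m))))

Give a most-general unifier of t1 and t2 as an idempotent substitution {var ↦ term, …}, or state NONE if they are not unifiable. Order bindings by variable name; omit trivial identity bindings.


head clash or occurs-check failure — not unifiable

NONE (not unifiable)


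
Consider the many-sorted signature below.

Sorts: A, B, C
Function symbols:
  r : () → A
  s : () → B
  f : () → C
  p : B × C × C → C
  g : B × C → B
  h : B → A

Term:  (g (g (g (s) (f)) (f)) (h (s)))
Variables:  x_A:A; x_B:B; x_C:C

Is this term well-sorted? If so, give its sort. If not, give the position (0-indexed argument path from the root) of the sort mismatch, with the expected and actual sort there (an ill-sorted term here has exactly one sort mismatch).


ill-sorted at position [1]: expected C, got A

      (s) : B
      (f) : C
    (g (s) (f)) : B
    (f) : C
  (g (g (s) (f)) (f)) : B
    (s) : B
  (h (s)) : A
(g (g (g (s) (f)) (f)) (h (s))) : ✗ arg 1 at [1] has sort A, expected C


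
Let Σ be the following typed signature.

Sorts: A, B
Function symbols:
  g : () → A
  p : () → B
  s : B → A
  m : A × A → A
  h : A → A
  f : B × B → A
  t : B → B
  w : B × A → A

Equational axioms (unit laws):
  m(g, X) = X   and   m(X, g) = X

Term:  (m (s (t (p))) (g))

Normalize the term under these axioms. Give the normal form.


normal form = (s (t (p)))

1. (m (s (t (p))) (g))  →  (s (t (p)))


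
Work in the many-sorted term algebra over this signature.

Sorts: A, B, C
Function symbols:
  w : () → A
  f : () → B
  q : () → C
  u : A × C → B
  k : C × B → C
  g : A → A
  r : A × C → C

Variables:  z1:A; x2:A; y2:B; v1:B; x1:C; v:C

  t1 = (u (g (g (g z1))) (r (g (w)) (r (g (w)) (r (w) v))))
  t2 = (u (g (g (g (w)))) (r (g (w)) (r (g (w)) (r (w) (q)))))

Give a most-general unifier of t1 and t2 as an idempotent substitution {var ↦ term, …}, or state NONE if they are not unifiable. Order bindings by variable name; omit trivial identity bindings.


{v ↦ (q), z1 ↦ (w)}


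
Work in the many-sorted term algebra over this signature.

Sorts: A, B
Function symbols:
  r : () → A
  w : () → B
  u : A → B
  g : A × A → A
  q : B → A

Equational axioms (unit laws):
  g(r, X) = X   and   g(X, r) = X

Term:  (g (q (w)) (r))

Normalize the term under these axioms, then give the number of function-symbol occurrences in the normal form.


size = 2

1. (g (q (w)) (r))  →  (q (w))
normal form: (q (w))


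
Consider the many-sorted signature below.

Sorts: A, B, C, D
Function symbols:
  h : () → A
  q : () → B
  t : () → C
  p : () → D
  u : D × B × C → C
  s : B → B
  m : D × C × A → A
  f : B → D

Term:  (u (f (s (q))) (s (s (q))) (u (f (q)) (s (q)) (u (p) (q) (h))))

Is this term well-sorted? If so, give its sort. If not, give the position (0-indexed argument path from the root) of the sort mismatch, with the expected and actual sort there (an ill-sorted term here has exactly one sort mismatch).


      (q) : B
    (s (q)) : B
  (f (s (q))) : D
      (q) : B
    (s (q)) : B
  (s (s (q))) : B
      (q) : B
    (f (q)) : D
      (q) : B
    (s (q)) : B
      (p) : D
      (q) : B
      (h) : A
    (u (p) (q) (h)) : ✗ arg 2 at [2, 2, 2] has sort A, expected C

ill-sorted at position [2, 2, 2]: expected C, got A


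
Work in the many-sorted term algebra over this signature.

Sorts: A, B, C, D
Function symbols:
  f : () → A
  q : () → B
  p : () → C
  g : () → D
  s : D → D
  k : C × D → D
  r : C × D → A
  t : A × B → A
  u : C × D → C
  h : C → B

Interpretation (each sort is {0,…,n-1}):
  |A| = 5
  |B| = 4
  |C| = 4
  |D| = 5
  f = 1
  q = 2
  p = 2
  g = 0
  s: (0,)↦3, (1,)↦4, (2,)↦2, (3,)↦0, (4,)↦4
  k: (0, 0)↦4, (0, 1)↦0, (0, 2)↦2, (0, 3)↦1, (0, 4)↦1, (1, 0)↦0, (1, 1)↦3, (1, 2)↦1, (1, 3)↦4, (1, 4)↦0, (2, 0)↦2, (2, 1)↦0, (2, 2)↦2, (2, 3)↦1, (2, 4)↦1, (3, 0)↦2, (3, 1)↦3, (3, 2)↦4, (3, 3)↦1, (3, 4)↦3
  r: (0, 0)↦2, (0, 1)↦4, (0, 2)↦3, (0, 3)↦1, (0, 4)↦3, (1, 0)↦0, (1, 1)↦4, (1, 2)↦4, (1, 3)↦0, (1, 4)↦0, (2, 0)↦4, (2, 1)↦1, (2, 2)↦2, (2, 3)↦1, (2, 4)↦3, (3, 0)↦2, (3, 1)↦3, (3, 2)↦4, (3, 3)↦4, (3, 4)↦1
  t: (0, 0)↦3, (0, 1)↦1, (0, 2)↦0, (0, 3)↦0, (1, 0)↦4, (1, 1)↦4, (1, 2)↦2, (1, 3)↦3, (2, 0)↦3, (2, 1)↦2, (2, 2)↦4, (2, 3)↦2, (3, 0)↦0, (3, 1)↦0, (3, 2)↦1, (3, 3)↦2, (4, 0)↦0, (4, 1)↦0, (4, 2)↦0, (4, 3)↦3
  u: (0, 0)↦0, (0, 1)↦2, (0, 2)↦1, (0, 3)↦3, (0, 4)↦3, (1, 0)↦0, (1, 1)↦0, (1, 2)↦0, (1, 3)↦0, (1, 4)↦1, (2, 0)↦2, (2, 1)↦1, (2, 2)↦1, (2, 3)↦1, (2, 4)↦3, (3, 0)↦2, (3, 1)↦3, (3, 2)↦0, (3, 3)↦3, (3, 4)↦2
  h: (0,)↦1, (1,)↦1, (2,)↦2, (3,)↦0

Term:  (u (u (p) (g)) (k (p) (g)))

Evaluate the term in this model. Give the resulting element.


  p = 2
  g = 0
  (u (p) (g)) = u(2, 0) = 2
  p = 2
  g = 0
  (k (p) (g)) = k(2, 0) = 2
  (u (u (p) (g)) (k (p) (g))) = u(2, 2) = 1

value = 1


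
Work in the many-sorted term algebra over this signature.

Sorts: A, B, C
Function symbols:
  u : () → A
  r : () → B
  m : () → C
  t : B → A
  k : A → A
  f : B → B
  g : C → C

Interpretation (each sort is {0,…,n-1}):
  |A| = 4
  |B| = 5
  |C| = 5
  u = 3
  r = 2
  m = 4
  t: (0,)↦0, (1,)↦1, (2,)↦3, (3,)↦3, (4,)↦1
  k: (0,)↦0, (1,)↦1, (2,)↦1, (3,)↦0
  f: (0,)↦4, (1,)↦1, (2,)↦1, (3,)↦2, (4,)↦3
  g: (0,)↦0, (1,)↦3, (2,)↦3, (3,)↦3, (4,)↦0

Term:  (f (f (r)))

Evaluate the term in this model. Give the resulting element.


value = 1

  r = 2
  (f (r)) = f(2,) = 1
  (f (f (r))) = f(1,) = 1


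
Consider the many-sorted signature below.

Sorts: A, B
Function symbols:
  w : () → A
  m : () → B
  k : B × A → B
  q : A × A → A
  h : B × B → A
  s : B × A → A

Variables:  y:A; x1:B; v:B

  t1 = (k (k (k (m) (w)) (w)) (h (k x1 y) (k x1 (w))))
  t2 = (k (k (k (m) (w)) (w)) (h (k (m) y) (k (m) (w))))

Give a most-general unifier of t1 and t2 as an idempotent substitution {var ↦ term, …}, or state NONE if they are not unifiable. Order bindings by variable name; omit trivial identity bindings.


{x1 ↦ (m)}


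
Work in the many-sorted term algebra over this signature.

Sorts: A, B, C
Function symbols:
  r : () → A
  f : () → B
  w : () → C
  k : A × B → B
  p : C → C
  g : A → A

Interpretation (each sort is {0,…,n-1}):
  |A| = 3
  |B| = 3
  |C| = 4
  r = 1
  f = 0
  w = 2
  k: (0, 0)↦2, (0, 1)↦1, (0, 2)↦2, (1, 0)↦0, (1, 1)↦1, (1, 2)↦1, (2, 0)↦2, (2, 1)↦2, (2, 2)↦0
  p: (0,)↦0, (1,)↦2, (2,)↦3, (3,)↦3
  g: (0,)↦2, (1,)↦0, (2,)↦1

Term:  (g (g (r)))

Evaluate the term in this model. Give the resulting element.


value = 2

  r = 1
  (g (r)) = g(1,) = 0
  (g (g (r))) = g(0,) = 2


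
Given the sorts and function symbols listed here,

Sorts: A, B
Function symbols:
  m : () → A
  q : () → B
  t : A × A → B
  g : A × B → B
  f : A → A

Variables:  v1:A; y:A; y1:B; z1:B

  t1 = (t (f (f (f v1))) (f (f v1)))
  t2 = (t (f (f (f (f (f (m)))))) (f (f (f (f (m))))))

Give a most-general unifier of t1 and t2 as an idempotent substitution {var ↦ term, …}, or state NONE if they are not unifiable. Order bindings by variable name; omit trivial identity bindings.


{v1 ↦ (f (f (m)))}


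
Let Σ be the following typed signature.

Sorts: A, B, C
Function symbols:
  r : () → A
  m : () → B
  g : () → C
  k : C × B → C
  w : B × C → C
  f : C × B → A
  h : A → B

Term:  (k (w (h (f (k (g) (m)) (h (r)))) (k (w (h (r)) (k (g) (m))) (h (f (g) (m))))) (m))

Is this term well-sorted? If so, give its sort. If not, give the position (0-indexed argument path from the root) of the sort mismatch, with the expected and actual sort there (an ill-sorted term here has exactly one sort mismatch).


well-sorted; sort = C

          (g) : C
          (m) : B
        (k (g) (m)) : C
          (r) : A
        (h (r)) : B
      (f (k (g) (m)) (h (r))) : A
    (h (f (k (g) (m)) (h (r)))) : B
          (r) : A
        (h (r)) : B
          (g) : C
          (m) : B
        (k (g) (m)) : C
      (w (h (r)) (k (g) (m))) : C
          (g) : C
          (m) : B
        (f (g) (m)) : A
      (h (f (g) (m))) : B
    (k (w (h (r)) (k (g) (m))) (h (f (g) (m)))) : C
  (w (h (f (k (g) (m)) (h (r)))) (k (w (h (r)) (k (g) (m))) (h (f (g) (m))))) : C
  (m) : B
(k (w (h (f (k (g) (m)) (h (r)))) (k (w (h (r)) (k (g) (m))) (h (f (g) (m))))) (m)) : C


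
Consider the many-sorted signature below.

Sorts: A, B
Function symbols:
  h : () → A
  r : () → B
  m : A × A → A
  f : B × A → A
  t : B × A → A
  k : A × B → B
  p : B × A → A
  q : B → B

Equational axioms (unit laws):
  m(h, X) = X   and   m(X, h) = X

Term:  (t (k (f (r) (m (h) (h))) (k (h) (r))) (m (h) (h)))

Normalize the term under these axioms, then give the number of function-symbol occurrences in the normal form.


size = 9

1. (t (k (f (r) (m (h) (h))) (k (h) (r))) (m (h) (h)))  →  (t (k (f (r) (h)) (k (h) (r))) (m (h) (h)))
2. (t (k (f (r) (h)) (k (h) (r))) (m (h) (h)))  →  (t (k (f (r) (h)) (k (h) (r))) (h))
normal form: (t (k (f (r) (h)) (k (h) (r))) (h))


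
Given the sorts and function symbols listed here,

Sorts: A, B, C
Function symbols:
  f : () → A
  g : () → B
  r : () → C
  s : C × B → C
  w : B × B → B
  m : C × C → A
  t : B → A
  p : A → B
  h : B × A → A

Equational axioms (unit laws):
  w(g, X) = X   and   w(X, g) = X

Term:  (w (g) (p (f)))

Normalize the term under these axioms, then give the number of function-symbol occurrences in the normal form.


size = 2

1. (w (g) (p (f)))  →  (p (f))
normal form: (p (f))


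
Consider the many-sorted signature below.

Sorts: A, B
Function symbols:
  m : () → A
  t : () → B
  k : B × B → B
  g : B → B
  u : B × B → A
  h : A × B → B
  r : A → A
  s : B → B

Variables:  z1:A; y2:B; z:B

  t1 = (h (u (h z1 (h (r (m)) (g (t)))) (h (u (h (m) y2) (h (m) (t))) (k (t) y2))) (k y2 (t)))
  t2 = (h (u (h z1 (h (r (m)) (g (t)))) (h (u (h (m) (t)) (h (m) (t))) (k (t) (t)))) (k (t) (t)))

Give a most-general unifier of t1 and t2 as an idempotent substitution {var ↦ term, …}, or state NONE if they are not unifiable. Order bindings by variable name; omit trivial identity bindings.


{y2 ↦ (t)}


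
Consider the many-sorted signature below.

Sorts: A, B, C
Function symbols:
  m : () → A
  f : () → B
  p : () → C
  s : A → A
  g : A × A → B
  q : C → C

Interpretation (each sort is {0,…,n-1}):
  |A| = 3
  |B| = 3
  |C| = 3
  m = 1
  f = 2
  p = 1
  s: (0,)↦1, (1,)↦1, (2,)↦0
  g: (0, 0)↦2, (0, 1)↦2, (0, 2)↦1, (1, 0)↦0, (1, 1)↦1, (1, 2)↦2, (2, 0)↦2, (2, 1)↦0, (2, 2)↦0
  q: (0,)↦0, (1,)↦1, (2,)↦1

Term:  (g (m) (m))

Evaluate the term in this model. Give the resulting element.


  m = 1
  m = 1
  (g (m) (m)) = g(1, 1) = 1

value = 1


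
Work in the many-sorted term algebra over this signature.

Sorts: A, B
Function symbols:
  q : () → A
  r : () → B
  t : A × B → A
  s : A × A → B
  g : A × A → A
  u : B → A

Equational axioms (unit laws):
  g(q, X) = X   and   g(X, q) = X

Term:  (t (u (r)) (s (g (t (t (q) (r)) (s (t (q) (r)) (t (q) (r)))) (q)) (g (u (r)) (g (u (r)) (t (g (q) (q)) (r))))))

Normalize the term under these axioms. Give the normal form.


1. (t (u (r)) (s (g (t (t (q) (r)) (s (t (q) (r)) (t (q) (r)))) (q)) (g (u (r)) (g (u (r)) (t (g (q) (q)) (r))))))  →  (t (u (r)) (s (t (t (q) (r)) (s (t (q) (r)) (t (q) (r)))) (g (u (r)) (g (u (r)) (t (g (q) (q)) (r))))))
2. (t (u (r)) (s (t (t (q) (r)) (s (t (q) (r)) (t (q) (r)))) (g (u (r)) (g (u (r)) (t (g (q) (q)) (r))))))  →  (t (u (r)) (s (t (t (q) (r)) (s (t (q) (r)) (t (q) (r)))) (g (u (r)) (g (u (r)) (t (q) (r))))))

normal form = (t (u (r)) (s (t (t (q) (r)) (s (t (q) (r)) (t (q) (r)))) (g (u (r)) (g (u (r)) (t (q) (r))))))


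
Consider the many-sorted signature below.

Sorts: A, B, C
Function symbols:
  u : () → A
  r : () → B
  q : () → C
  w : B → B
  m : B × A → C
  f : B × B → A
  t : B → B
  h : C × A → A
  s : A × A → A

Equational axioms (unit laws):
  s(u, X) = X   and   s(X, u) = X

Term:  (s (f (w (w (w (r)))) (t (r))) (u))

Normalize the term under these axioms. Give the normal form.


normal form = (f (w (w (w (r)))) (t (r)))

1. (s (f (w (w (w (r)))) (t (r))) (u))  →  (f (w (w (w (r)))) (t (r)))


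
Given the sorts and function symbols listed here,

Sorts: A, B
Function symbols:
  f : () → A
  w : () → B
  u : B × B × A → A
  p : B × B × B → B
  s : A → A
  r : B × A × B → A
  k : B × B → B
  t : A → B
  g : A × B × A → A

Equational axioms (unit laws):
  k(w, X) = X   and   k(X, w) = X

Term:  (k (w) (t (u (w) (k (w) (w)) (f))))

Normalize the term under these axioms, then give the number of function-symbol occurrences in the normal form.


size = 5

1. (k (w) (t (u (w) (k (w) (w)) (f))))  →  (t (u (w) (k (w) (w)) (f)))
2. (t (u (w) (k (w) (w)) (f)))  →  (t (u (w) (w) (f)))
normal form: (t (u (w) (w) (f)))


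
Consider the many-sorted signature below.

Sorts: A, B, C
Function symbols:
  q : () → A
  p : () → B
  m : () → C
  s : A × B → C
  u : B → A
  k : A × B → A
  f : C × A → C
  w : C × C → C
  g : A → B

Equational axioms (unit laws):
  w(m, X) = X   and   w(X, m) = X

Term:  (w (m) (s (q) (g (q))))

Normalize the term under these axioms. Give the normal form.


normal form = (s (q) (g (q)))

1. (w (m) (s (q) (g (q))))  →  (s (q) (g (q)))


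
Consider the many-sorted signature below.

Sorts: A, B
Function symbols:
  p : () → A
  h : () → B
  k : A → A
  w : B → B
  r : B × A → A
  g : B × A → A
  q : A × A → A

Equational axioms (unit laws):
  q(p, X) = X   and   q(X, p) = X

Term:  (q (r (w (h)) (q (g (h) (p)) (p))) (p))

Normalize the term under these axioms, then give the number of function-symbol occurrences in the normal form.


1. (q (r (w (h)) (q (g (h) (p)) (p))) (p))  →  (r (w (h)) (q (g (h) (p)) (p)))
2. (r (w (h)) (q (g (h) (p)) (p)))  →  (r (w (h)) (g (h) (p)))
normal form: (r (w (h)) (g (h) (p)))

size = 6


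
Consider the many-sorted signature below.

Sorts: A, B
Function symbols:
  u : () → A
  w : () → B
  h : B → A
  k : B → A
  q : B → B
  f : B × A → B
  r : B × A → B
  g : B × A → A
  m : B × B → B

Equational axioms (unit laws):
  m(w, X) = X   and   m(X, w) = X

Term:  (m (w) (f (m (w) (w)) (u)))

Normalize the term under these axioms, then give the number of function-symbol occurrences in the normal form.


1. (m (w) (f (m (w) (w)) (u)))  →  (f (m (w) (w)) (u))
2. (f (m (w) (w)) (u))  →  (f (w) (u))
normal form: (f (w) (u))

size = 3


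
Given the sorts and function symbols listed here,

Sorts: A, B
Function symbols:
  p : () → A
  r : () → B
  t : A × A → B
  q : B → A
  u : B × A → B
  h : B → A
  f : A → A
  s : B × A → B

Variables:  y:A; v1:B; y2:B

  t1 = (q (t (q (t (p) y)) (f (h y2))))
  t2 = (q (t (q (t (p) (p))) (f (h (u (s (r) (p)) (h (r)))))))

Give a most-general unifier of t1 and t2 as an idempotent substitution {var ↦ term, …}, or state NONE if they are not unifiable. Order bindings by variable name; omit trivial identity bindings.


{y ↦ (p), y2 ↦ (u (s (r) (p)) (h (r)))}


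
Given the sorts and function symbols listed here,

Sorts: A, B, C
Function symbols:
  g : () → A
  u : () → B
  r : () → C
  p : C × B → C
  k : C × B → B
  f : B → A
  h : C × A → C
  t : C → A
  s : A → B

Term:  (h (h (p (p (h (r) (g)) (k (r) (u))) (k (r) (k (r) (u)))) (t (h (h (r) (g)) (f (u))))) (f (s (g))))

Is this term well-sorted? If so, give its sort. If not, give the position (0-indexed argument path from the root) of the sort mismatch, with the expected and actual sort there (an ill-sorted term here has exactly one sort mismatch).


well-sorted; sort = C

          (r) : C
          (g) : A
        (h (r) (g)) : C
          (r) : C
          (u) : B
        (k (r) (u)) : B
      (p (h (r) (g)) (k (r) (u))) : C
        (r) : C
          (r) : C
          (u) : B
        (k (r) (u)) : B
      (k (r) (k (r) (u))) : B
    (p (p (h (r) (g)) (k (r) (u))) (k (r) (k (r) (u)))) : C
          (r) : C
          (g) : A
        (h (r) (g)) : C
          (u) : B
        (f (u)) : A
      (h (h (r) (g)) (f (u))) : C
    (t (h (h (r) (g)) (f (u)))) : A
  (h (p (p (h (r) (g)) (k (r) (u))) (k (r) (k (r) (u)))) (t (h (h (r) (g)) (f (u))))) : C
      (g) : A
    (s (g)) : B
  (f (s (g))) : A
(h (h (p (p (h (r) (g)) (k (r) (u))) (k (r) (k (r) (u)))) (t (h (h (r) (g)) (f (u))))) (f (s (g)))) : C


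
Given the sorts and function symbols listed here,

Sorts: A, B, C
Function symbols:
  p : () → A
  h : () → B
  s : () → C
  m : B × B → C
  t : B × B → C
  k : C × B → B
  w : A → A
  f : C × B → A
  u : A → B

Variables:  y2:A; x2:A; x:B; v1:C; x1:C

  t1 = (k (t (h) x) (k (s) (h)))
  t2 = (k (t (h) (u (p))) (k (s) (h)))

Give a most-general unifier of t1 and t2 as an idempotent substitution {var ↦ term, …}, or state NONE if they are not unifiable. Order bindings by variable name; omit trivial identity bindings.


{x ↦ (u (p))}


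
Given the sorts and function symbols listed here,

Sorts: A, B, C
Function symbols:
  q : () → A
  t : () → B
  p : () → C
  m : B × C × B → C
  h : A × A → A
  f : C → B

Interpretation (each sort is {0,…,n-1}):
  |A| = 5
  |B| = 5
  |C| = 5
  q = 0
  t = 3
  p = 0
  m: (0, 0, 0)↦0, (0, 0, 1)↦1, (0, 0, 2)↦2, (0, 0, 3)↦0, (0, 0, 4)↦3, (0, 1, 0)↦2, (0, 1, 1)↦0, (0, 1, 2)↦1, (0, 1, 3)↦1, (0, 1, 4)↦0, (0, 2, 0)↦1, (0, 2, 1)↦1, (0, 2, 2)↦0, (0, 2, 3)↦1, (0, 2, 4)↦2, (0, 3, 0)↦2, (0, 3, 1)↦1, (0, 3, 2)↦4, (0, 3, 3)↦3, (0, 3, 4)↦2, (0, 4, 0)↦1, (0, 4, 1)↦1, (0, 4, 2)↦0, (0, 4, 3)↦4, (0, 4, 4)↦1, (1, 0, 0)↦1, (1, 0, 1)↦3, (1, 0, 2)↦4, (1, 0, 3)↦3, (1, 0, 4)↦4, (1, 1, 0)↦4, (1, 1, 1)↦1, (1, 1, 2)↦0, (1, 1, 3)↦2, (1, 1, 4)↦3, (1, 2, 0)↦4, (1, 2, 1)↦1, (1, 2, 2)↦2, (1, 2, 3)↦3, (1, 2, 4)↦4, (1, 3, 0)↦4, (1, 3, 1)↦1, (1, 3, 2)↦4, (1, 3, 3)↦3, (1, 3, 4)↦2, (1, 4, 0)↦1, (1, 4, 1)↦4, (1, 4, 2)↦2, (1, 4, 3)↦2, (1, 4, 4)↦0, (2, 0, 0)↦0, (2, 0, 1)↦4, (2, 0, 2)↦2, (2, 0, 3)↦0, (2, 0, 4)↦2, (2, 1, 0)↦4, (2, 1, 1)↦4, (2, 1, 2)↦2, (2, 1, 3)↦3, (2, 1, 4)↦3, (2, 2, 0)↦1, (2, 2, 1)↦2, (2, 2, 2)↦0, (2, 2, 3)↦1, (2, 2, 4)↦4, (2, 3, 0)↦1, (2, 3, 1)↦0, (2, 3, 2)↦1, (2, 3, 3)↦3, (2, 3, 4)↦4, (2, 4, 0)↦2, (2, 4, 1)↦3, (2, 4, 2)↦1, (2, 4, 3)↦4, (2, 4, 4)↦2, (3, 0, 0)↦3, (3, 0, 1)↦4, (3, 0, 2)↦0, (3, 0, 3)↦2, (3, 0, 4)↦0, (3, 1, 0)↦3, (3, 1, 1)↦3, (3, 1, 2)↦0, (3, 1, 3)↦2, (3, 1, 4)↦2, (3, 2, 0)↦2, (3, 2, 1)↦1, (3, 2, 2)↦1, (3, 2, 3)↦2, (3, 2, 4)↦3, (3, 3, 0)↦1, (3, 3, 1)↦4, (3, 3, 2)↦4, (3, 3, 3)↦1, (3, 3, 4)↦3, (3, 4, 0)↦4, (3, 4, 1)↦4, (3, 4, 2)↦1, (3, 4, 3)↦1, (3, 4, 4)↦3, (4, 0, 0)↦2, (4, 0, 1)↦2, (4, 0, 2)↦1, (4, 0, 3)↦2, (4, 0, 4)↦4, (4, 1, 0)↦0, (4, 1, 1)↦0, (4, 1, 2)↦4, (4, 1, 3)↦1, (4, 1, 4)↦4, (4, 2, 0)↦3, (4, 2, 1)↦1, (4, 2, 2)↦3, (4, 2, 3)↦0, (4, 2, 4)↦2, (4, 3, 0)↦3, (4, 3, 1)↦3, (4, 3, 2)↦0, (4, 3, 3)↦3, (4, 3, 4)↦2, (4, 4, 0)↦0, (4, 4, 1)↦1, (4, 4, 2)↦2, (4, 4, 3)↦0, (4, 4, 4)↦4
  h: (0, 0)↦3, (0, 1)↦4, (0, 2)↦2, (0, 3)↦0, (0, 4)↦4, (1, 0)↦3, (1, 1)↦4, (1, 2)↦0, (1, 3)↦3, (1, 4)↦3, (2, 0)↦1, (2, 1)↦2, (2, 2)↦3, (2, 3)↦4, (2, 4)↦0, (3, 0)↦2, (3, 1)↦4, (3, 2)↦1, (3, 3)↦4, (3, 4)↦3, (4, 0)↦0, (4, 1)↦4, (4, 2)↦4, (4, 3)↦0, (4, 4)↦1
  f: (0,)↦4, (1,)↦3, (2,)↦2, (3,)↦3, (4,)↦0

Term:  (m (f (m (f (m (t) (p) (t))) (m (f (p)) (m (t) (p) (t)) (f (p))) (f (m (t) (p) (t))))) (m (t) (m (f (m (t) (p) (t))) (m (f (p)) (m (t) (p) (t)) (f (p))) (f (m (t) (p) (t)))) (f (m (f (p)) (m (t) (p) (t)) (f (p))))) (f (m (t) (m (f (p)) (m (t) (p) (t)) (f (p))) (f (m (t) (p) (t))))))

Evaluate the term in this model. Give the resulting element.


value = 2

  t = 3
  p = 0
  t = 3
  (m (t) (p) (t)) = m(3, 0, 3) = 2
  (f (m (t) (p) (t))) = f(2,) = 2
  p = 0
  (f (p)) = f(0,) = 4
  t = 3
  p = 0
  t = 3
  (m (t) (p) (t)) = m(3, 0, 3) = 2
  p = 0
  (f (p)) = f(0,) = 4
  (m (f (p)) (m (t) (p) (t)) (f (p))) = m(4, 2, 4) = 2
  t = 3
  p = 0
  t = 3
  (m (t) (p) (t)) = m(3, 0, 3) = 2
  (f (m (t) (p) (t))) = f(2,) = 2
  (m (f (m (t) (p) (t))) (m (f (p)) (m (t) (p) (t)) (f (p))) (f (m (t) (p) (t)))) = m(2, 2, 2) = 0
  (f (m (f (m (t) (p) (t))) (m (f (p)) (m (t) (p) (t)) (f (p))) (f (m (t) (p) (t))))) = f(0,) = 4
  t = 3
  t = 3
  p = 0
  t = 3
  (m (t) (p) (t)) = m(3, 0, 3) = 2
  (f (m (t) (p) (t))) = f(2,) = 2
  p = 0
  (f (p)) = f(0,) = 4
  t = 3
  p = 0
  t = 3
  (m (t) (p) (t)) = m(3, 0, 3) = 2
  p = 0
  (f (p)) = f(0,) = 4
  (m (f (p)) (m (t) (p) (t)) (f (p))) = m(4, 2, 4) = 2
  t = 3
  p = 0
  t = 3
  (m (t) (p) (t)) = m(3, 0, 3) = 2
  (f (m (t) (p) (t))) = f(2,) = 2
  (m (f (m (t) (p) (t))) (m (f (p)) (m (t) (p) (t)) (f (p))) (f (m (t) (p) (t)))) = m(2, 2, 2) = 0
  p = 0
  (f (p)) = f(0,) = 4
  t = 3
  p = 0
  t = 3
  (m (t) (p) (t)) = m(3, 0, 3) = 2
  p = 0
  (f (p)) = f(0,) = 4
  (m (f (p)) (m (t) (p) (t)) (f (p))) = m(4, 2, 4) = 2
  (f (m (f (p)) (m (t) (p) (t)) (f (p)))) = f(2,) = 2
  (m (t) (m (f (m (t) (p) (t))) (m (f (p)) (m (t) (p) (t)) (f (p))) (f (m (t) (p) (t)))) (f (m (f (p)) (m (t) (p) (t)) (f (p))))) = m(3, 0, 2) = 0
  t = 3
  p = 0
  (f (p)) = f(0,) = 4
  t = 3
  p = 0
  t = 3
  (m (t) (p) (t)) = m(3, 0, 3) = 2
  p = 0
  (f (p)) = f(0,) = 4
  (m (f (p)) (m (t) (p) (t)) (f (p))) = m(4, 2, 4) = 2
  t = 3
  p = 0
  t = 3
  (m (t) (p) (t)) = m(3, 0, 3) = 2
  (f (m (t) (p) (t))) = f(2,) = 2
  (m (t) (m (f (p)) (m (t) (p) (t)) (f (p))) (f (m (t) (p) (t)))) = m(3, 2, 2) = 1
  (f (m (t) (m (f (p)) (m (t) (p) (t)) (f (p))) (f (m (t) (p) (t))))) = f(1,) = 3
  (m (f (m (f (m (t) (p) (t))) (m (f (p)) (m (t) (p) (t)) (f (p))) (f (m (t) (p) (t))))) (m (t) (m (f (m (t) (p) (t))) (m (f (p)) (m (t) (p) (t)) (f (p))) (f (m (t) (p) (t)))) (f (m (f (p)) (m (t) (p) (t)) (f (p))))) (f (m (t) (m (f (p)) (m (t) (p) (t)) (f (p))) (f (m (t) (p) (t)))))) = m(4, 0, 3) = 2


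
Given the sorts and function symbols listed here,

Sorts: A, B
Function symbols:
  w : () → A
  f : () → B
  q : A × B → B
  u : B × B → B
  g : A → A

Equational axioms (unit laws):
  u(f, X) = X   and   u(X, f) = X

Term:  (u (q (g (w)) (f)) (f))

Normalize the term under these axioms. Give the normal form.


1. (u (q (g (w)) (f)) (f))  →  (q (g (w)) (f))

normal form = (q (g (w)) (f))


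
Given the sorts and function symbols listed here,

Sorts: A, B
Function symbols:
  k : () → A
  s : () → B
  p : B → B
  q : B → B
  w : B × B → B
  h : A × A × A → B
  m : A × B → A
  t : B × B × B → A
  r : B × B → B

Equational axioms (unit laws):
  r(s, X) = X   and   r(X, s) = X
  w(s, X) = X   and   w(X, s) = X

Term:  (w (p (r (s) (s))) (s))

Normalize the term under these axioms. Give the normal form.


1. (w (p (r (s) (s))) (s))  →  (p (r (s) (s)))
2. (p (r (s) (s)))  →  (p (s))

normal form = (p (s))


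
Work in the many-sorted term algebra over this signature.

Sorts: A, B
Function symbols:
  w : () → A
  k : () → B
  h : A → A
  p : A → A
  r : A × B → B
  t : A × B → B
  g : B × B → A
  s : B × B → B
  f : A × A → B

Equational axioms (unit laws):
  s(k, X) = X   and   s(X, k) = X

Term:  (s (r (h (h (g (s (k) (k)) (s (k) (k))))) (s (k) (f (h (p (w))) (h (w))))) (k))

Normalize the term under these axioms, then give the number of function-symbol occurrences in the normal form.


size = 12

1. (s (r (h (h (g (s (k) (k)) (s (k) (k))))) (s (k) (f (h (p (w))) (h (w))))) (k))  →  (r (h (h (g (s (k) (k)) (s (k) (k))))) (s (k) (f (h (p (w))) (h (w)))))
2. (r (h (h (g (s (k) (k)) (s (k) (k))))) (s (k) (f (h (p (w))) (h (w)))))  →  (r (h (h (g (k) (s (k) (k))))) (s (k) (f (h (p (w))) (h (w)))))
3. (r (h (h (g (k) (s (k) (k))))) (s (k) (f (h (p (w))) (h (w)))))  →  (r (h (h (g (k) (k)))) (s (k) (f (h (p (w))) (h (w)))))
4. (r (h (h (g (k) (k)))) (s (k) (f (h (p (w))) (h (w)))))  →  (r (h (h (g (k) (k)))) (f (h (p (w))) (h (w))))
normal form: (r (h (h (g (k) (k)))) (f (h (p (w))) (h (w))))


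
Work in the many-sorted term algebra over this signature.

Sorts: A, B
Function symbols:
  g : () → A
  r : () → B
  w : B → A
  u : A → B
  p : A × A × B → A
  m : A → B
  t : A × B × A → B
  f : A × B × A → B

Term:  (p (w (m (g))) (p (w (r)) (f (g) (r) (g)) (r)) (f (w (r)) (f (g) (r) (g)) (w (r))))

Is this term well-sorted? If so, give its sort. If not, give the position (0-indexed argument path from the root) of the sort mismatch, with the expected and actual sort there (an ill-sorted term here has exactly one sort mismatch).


ill-sorted at position [1, 1]: expected A, got B

      (g) : A
    (m (g)) : B
  (w (m (g))) : A
      (r) : B
    (w (r)) : A
      (g) : A
      (r) : B
      (g) : A
    (f (g) (r) (g)) : B
    (r) : B
  (p (w (r)) (f (g) (r) (g)) (r)) : ✗ arg 1 at [1, 1] has sort B, expected A
      (r) : B
    (w (r)) : A
      (g) : A
      (r) : B
      (g) : A
    (f (g) (r) (g)) : B
      (r) : B
    (w (r)) : A
  (f (w (r)) (f (g) (r) (g)) (w (r))) : B


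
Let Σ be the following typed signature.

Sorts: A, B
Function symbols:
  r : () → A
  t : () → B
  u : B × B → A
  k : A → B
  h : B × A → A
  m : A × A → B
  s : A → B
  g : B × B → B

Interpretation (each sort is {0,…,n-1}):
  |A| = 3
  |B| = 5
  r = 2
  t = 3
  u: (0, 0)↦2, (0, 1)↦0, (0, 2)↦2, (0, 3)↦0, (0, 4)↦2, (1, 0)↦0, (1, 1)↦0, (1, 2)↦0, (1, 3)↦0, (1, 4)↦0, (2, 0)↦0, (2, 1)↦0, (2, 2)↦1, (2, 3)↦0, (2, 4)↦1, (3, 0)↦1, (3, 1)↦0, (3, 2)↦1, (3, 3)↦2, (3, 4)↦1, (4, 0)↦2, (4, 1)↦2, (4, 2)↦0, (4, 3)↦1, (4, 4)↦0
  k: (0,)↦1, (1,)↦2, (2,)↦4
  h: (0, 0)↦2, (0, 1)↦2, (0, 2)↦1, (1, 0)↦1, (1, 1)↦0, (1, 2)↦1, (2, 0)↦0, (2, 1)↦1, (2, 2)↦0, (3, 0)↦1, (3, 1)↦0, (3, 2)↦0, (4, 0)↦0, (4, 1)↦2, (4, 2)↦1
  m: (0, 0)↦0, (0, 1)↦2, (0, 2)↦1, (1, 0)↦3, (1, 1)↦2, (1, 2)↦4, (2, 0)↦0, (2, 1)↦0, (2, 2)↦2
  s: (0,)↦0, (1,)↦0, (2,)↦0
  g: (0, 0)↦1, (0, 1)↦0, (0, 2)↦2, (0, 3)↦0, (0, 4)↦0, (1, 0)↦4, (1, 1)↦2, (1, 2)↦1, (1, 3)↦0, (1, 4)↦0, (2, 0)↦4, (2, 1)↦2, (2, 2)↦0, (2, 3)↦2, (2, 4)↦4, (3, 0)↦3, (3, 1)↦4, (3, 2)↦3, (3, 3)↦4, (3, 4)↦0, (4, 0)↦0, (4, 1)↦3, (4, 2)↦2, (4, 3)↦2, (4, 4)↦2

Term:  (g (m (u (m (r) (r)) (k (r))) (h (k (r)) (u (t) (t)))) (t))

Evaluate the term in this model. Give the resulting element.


value = 2

  r = 2
  r = 2
  (m (r) (r)) = m(2, 2) = 2
  r = 2
  (k (r)) = k(2,) = 4
  (u (m (r) (r)) (k (r))) = u(2, 4) = 1
  r = 2
  (k (r)) = k(2,) = 4
  t = 3
  t = 3
  (u (t) (t)) = u(3, 3) = 2
  (h (k (r)) (u (t) (t))) = h(4, 2) = 1
  (m (u (m (r) (r)) (k (r))) (h (k (r)) (u (t) (t)))) = m(1, 1) = 2
  t = 3
  (g (m (u (m (r) (r)) (k (r))) (h (k (r)) (u (t) (t)))) (t)) = g(2, 3) = 2


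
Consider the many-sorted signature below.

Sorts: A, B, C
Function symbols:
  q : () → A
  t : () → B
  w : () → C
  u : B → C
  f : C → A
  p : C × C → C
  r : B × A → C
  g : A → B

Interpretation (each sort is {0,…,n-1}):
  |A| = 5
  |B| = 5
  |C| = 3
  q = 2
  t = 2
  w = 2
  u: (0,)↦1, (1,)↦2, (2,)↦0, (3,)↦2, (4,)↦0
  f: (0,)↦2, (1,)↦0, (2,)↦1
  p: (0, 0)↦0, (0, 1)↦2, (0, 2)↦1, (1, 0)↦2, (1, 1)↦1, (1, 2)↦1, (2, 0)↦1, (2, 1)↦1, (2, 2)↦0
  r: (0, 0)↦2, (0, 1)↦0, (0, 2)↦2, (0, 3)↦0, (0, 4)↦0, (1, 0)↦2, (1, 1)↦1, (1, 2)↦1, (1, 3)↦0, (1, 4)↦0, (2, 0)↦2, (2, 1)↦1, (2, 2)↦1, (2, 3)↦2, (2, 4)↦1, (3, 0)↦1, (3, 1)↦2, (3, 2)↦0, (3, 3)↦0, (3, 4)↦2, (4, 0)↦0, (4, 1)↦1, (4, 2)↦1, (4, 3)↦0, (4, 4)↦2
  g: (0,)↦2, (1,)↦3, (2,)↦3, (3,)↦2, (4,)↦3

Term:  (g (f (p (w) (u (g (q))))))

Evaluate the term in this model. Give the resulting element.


value = 3

  w = 2
  q = 2
  (g (q)) = g(2,) = 3
  (u (g (q))) = u(3,) = 2
  (p (w) (u (g (q)))) = p(2, 2) = 0
  (f (p (w) (u (g (q))))) = f(0,) = 2
  (g (f (p (w) (u (g (q)))))) = g(2,) = 3


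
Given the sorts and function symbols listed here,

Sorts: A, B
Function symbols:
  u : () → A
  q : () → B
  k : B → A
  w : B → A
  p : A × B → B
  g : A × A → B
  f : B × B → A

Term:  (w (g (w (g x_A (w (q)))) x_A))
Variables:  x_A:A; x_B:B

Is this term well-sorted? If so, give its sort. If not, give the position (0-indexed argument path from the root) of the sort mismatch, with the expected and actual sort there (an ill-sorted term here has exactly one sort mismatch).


well-sorted; sort = A

        x_A : A
          (q) : B
        (w (q)) : A
      (g x_A (w (q))) : B
    (w (g x_A (w (q)))) : A
    x_A : A
  (g (w (g x_A (w (q)))) x_A) : B
(w (g (w (g x_A (w (q)))) x_A)) : A


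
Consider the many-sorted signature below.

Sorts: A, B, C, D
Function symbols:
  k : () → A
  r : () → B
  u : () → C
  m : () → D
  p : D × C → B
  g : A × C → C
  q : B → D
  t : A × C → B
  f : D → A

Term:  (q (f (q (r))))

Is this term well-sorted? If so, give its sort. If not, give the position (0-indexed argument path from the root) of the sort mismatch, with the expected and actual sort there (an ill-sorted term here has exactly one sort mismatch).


      (r) : B
    (q (r)) : D
  (f (q (r))) : A
(q (f (q (r)))) : ✗ arg 0 at [0] has sort A, expected B

ill-sorted at position [0]: expected B, got A


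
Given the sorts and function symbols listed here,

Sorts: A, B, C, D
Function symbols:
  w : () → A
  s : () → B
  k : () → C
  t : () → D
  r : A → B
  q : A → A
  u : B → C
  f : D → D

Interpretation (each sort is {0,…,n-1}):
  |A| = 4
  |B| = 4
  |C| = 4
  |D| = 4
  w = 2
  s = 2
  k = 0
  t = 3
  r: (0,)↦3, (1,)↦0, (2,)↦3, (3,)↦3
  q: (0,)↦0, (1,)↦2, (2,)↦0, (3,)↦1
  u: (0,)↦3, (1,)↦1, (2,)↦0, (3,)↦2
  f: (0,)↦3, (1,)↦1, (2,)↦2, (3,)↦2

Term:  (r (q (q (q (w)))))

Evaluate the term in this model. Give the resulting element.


value = 3

  w = 2
  (q (w)) = q(2,) = 0
  (q (q (w))) = q(0,) = 0
  (q (q (q (w)))) = q(0,) = 0
  (r (q (q (q (w))))) = r(0,) = 3


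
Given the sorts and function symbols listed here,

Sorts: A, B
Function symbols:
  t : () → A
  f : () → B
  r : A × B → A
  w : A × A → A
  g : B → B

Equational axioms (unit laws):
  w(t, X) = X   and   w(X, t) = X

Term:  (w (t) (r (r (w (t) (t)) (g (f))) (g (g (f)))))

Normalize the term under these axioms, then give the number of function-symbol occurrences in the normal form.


size = 8

1. (w (t) (r (r (w (t) (t)) (g (f))) (g (g (f)))))  →  (r (r (w (t) (t)) (g (f))) (g (g (f))))
2. (r (r (w (t) (t)) (g (f))) (g (g (f))))  →  (r (r (t) (g (f))) (g (g (f))))
normal form: (r (r (t) (g (f))) (g (g (f))))


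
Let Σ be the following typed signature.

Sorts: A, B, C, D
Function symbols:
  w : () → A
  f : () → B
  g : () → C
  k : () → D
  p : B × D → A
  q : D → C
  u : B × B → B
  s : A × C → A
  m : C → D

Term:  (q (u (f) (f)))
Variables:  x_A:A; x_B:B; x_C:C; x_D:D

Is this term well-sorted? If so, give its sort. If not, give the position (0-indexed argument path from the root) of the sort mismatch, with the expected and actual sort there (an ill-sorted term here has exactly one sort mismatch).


ill-sorted at position [0]: expected D, got B

    (f) : B
    (f) : B
  (u (f) (f)) : B
(q (u (f) (f))) : ✗ arg 0 at [0] has sort B, expected D


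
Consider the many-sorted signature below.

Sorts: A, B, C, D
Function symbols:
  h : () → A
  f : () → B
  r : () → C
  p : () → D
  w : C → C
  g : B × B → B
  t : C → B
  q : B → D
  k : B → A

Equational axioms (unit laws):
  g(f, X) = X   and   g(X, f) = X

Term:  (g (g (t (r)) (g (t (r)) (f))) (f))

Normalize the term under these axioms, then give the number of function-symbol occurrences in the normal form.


size = 5

1. (g (g (t (r)) (g (t (r)) (f))) (f))  →  (g (t (r)) (g (t (r)) (f)))
2. (g (t (r)) (g (t (r)) (f)))  →  (g (t (r)) (t (r)))
normal form: (g (t (r)) (t (r)))


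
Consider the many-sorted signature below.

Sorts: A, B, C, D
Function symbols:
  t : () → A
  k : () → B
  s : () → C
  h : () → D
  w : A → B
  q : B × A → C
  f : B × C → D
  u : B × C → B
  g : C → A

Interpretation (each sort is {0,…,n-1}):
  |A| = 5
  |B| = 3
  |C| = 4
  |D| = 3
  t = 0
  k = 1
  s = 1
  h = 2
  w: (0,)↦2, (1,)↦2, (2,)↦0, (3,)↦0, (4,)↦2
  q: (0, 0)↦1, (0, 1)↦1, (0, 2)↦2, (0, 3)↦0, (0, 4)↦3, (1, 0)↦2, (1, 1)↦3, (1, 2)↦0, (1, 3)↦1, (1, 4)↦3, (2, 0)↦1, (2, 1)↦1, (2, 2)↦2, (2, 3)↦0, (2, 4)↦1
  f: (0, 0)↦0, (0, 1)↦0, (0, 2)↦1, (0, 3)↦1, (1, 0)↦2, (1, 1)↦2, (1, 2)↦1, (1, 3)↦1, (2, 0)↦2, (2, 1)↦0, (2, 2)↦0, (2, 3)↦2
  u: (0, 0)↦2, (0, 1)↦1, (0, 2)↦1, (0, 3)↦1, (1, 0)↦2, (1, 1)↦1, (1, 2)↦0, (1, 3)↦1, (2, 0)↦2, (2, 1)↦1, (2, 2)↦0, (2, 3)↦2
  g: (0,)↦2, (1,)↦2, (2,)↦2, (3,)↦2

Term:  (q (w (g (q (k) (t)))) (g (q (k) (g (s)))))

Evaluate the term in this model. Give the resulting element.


value = 2

  k = 1
  t = 0
  (q (k) (t)) = q(1, 0) = 2
  (g (q (k) (t))) = g(2,) = 2
  (w (g (q (k) (t)))) = w(2,) = 0
  k = 1
  s = 1
  (g (s)) = g(1,) = 2
  (q (k) (g (s))) = q(1, 2) = 0
  (g (q (k) (g (s)))) = g(0,) = 2
  (q (w (g (q (k) (t)))) (g (q (k) (g (s))))) = q(0, 2) = 2


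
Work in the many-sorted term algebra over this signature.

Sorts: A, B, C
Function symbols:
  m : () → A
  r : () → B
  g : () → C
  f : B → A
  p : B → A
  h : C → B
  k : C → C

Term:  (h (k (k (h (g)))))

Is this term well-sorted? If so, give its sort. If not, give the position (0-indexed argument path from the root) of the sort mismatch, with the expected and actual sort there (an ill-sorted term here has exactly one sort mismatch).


ill-sorted at position [0, 0, 0]: expected C, got B

        (g) : C
      (h (g)) : B
    (k (h (g))) : ✗ arg 0 at [0, 0, 0] has sort B, expected C


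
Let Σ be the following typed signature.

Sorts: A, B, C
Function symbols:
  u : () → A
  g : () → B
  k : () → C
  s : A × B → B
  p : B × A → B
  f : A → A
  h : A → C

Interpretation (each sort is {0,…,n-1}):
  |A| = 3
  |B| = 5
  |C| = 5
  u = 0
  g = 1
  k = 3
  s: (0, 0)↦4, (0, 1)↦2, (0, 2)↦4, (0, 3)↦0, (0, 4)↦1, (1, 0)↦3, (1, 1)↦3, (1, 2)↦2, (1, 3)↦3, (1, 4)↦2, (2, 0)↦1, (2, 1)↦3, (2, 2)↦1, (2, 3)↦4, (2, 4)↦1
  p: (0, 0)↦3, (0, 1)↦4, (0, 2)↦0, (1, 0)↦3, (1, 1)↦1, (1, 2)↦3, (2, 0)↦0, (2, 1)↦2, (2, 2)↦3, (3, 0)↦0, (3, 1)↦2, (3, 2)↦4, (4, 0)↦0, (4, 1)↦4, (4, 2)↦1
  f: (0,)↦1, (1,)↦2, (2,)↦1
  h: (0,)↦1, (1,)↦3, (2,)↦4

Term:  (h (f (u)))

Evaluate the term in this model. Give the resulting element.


value = 3

  u = 0
  (f (u)) = f(0,) = 1
  (h (f (u))) = h(1,) = 3
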